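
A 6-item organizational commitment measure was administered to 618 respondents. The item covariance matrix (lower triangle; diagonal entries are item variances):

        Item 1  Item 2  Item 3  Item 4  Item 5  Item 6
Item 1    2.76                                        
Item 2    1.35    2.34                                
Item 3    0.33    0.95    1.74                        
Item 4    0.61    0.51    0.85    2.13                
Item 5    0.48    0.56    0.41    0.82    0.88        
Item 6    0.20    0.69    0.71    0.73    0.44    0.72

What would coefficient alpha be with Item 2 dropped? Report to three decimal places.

coefficient alpha = 0.719

Remaining items: Item 1, Item 3, Item 4, Item 5, Item 6 (k = 5).
sum of item variances = 2.76 + 1.74 + 2.13 + 0.88 + 0.72 = 8.23
Var(T) = 8.23 + 2 × 5.58 = 19.39
α (item deleted) = (5/4)·(1 − 8.23/19.39) = 0.719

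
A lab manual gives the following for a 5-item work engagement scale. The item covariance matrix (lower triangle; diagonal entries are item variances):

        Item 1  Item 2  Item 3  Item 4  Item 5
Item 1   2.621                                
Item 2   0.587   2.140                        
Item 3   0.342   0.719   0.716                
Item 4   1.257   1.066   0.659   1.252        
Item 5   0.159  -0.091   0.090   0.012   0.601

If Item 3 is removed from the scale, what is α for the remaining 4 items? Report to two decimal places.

α = 0.63

Remaining items: Item 1, Item 2, Item 4, Item 5 (k = 4).
Σσ²ᵢ = 2.621 + 2.140 + 1.252 + 0.601 = 6.614
σ²_T = 6.614 + 2 × 2.990 = 12.594
α (item deleted) = (4/3)·(1 − 6.614/12.594) = 0.63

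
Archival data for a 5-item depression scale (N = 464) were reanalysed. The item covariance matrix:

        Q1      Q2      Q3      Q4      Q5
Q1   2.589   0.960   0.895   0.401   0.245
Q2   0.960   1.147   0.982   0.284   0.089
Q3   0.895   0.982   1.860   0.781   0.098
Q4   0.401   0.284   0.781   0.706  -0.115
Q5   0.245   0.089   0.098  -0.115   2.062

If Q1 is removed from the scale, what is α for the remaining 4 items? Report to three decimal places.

α = 0.564

Remaining items: Q2, Q3, Q4, Q5 (k = 4).
Σσᵢ² = 1.147 + 1.860 + 0.706 + 2.062 = 5.775
total variance = 5.775 + 2 × 2.119 = 10.013
α (item deleted) = (4/3)·(1 − 5.775/10.013) = 0.564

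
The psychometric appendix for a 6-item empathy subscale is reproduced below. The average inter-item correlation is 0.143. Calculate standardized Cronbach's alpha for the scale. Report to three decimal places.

α = 0.500

Standardized α = k·r̄ / (1 + (k−1)·r̄) = 6 × 0.143 / (1 + 5 × 0.143)
  = 0.8580 / 1.7150 = 0.500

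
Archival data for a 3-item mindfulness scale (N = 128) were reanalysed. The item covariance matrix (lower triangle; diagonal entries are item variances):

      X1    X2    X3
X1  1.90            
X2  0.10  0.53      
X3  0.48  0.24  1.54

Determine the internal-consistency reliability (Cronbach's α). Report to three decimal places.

α = 0.439

Σσᵢ² = 1.90 + 0.53 + 1.54 = 3.97
Σ_{i<j} σ_ij = 0.82
σ²_total = 3.97 + 2 × 0.82 = 5.61
α = (k/(k−1))·(1 − Σσᵢ²/σ²_total) = (3/2)·(1 − 3.97/5.61) = 0.439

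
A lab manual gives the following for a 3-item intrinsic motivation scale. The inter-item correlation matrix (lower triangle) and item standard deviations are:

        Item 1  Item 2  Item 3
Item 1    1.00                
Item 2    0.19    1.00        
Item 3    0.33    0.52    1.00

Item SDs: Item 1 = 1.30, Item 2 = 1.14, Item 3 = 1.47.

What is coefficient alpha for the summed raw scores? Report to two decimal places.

Σσ²ᵢ = 1.30² + 1.14² + 1.47² = 5.1505
Covariances σ_ij = r_ij · s_i · s_j:
  σ(Item 1,Item 2) = 0.19 × 1.30 × 1.14 = 0.2816
  σ(Item 1,Item 3) = 0.33 × 1.30 × 1.47 = 0.6306
  σ(Item 2,Item 3) = 0.52 × 1.14 × 1.47 = 0.8714
σ²_T = Σσ²ᵢ + 2·Σσ_ij = 5.1505 + 2 × 1.7836 = 8.7177
α = (3/2)·(1 − 5.1505/8.7177) = 0.61

α = 0.61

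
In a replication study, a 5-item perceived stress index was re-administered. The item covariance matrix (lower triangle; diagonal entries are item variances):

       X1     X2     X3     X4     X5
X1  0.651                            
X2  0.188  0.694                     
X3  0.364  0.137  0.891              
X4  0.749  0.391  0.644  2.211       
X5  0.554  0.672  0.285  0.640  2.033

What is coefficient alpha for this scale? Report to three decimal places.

α = 0.735

Σσᵢ² = 0.651 + 0.694 + 0.891 + 2.211 + 2.033 = 6.480
Σ_{i<j} σ_ij = 4.624
Var(T) = 6.480 + 2 × 4.624 = 15.728
α = (k/(k−1))·(1 − Σσᵢ²/Var(T)) = (5/4)·(1 − 6.480/15.728) = 0.735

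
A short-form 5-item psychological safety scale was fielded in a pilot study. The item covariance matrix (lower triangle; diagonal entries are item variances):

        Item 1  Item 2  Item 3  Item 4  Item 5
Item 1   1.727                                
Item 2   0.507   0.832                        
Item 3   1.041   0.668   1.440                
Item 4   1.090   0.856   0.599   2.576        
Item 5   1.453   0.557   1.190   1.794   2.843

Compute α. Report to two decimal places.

Σσ²ᵢ = 1.727 + 0.832 + 1.440 + 2.576 + 2.843 = 9.418
Sum of the distinct covariances = 9.755
total variance = 9.418 + 2 × 9.755 = 28.928
α = (k/(k−1))·(1 − Σσ²ᵢ/total variance) = (5/4)·(1 − 9.418/28.928) = 0.84

α = 0.84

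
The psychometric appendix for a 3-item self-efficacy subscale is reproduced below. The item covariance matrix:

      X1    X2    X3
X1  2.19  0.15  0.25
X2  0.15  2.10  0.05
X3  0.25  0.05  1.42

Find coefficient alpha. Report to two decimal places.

α = 0.20

Σσᵢ² = 2.19 + 2.10 + 1.42 = 5.71
Sum of the distinct covariances = 0.45
σ²_total = 5.71 + 2 × 0.45 = 6.61
α = (k/(k−1))·(1 − Σσᵢ²/σ²_total) = (3/2)·(1 − 5.71/6.61) = 0.20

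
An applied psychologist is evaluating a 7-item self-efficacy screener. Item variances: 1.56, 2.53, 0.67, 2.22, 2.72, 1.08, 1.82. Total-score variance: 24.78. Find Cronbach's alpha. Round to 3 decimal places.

ΣVar(i) = 1.56 + 2.53 + 0.67 + 2.22 + 2.72 + 1.08 + 1.82 = 12.60
α = (k/(k−1))·(1 − ΣVar(i)/total variance) = (7/6)·(1 − 12.60/24.78) = 0.573

Cronbach's alpha = 0.573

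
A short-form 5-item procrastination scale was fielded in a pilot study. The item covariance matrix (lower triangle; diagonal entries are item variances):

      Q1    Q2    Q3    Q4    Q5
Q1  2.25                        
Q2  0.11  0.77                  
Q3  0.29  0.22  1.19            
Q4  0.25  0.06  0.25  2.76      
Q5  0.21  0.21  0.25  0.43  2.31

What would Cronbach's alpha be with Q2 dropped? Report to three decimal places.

Remaining items: Q1, Q3, Q4, Q5 (k = 4).
Σσ²ᵢ = 2.25 + 1.19 + 2.76 + 2.31 = 8.51
σ²_T = 8.51 + 2 × 1.68 = 11.87
α (item deleted) = (4/3)·(1 − 8.51/11.87) = 0.377

Cronbach's alpha = 0.377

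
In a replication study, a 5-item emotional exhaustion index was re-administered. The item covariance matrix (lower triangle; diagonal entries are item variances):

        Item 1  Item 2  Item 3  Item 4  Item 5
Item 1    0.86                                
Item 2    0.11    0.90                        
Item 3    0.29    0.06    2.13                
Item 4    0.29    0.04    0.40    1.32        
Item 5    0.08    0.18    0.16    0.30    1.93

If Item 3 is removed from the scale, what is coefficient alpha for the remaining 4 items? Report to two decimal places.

Remaining items: Item 1, Item 2, Item 4, Item 5 (k = 4).
Σσᵢ² = 0.86 + 0.90 + 1.32 + 1.93 = 5.01
total variance = 5.01 + 2 × 1.00 = 7.01
α (item deleted) = (4/3)·(1 − 5.01/7.01) = 0.38

α = 0.38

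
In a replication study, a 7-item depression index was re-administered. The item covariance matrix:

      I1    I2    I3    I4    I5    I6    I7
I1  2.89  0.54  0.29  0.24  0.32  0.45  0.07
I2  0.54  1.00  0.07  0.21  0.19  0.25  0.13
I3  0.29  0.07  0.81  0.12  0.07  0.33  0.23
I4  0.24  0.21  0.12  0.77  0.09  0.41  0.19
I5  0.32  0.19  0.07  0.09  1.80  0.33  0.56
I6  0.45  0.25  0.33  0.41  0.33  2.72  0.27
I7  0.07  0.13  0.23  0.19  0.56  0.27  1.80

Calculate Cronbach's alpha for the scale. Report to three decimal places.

ΣVar(i) = 2.89 + 1.00 + 0.81 + 0.77 + 1.80 + 2.72 + 1.80 = 11.79
Σ_{i<j} σ_ij = 5.36
σ²_T = 11.79 + 2 × 5.36 = 22.51
α = (k/(k−1))·(1 − ΣVar(i)/σ²_T) = (7/6)·(1 − 11.79/22.51) = 0.556

α = 0.556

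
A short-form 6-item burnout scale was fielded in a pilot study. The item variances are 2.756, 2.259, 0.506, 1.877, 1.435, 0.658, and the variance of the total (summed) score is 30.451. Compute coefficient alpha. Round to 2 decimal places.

sum of item variances = 2.756 + 2.259 + 0.506 + 1.877 + 1.435 + 0.658 = 9.491
α = (k/(k−1))·(1 − sum of item variances/total variance) = (6/5)·(1 − 9.491/30.451) = 0.83

coefficient alpha = 0.83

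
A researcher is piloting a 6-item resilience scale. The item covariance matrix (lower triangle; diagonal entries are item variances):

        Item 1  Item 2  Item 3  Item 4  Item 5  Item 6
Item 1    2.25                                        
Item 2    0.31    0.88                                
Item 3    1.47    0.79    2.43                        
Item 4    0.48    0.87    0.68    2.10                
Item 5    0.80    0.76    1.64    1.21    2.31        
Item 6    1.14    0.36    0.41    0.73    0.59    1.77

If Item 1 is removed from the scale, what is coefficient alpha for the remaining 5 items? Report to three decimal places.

Remaining items: Item 2, Item 3, Item 4, Item 5, Item 6 (k = 5).
Σσᵢ² = 0.88 + 2.43 + 2.10 + 2.31 + 1.77 = 9.49
σ²_total = 9.49 + 2 × 8.04 = 25.57
α (item deleted) = (5/4)·(1 − 9.49/25.57) = 0.786

α = 0.786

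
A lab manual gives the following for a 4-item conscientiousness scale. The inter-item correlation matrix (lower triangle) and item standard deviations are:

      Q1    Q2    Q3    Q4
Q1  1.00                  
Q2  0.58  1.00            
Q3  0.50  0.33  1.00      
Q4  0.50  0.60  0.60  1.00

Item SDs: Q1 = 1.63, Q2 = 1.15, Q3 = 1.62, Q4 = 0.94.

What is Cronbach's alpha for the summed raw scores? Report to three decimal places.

Σσ²ᵢ = 1.63² + 1.15² + 1.62² + 0.94² = 7.4874
Covariances σ_ij = r_ij · s_i · s_j:
  σ(Q1,Q2) = 0.58 × 1.63 × 1.15 = 1.0872
  σ(Q1,Q3) = 0.50 × 1.63 × 1.62 = 1.3203
  σ(Q1,Q4) = 0.50 × 1.63 × 0.94 = 0.7661
  σ(Q2,Q3) = 0.33 × 1.15 × 1.62 = 0.6148
  σ(Q2,Q4) = 0.60 × 1.15 × 0.94 = 0.6486
  σ(Q3,Q4) = 0.60 × 1.62 × 0.94 = 0.9137
σ²_T = Σσ²ᵢ + 2·Σσ_ij = 7.4874 + 2 × 5.3507 = 18.1888
α = (4/3)·(1 − 7.4874/18.1888) = 0.784

Cronbach's alpha = 0.784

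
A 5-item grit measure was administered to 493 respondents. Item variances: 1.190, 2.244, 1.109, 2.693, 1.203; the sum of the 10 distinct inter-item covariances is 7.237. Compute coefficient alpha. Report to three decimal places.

ΣVar(i) = 1.190 + 2.244 + 1.109 + 2.693 + 1.203 = 8.439
Sum of distinct covariances = 7.237
total variance = ΣVar(i) + 2·Σcov = 8.439 + 2 × 7.237 = 22.913
α = (5/4)·(1 − 8.439/22.913) = 0.790

α = 0.790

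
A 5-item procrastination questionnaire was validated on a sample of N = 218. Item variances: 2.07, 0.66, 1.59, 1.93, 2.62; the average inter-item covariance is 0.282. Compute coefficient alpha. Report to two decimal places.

ΣVar(i) = 2.07 + 0.66 + 1.59 + 1.93 + 2.62 = 8.87
Sum of the 10 distinct covariances = 10 × 0.282 = 2.820
total variance = ΣVar(i) + 2·Σcov = 8.87 + 2 × 2.820 = 14.510
α = (5/4)·(1 − 8.87/14.510) = 0.49

α = 0.49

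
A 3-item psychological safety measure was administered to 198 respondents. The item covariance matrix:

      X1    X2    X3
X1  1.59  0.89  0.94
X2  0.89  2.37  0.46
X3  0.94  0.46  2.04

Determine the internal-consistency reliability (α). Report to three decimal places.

Σσ²ᵢ = 1.59 + 2.37 + 2.04 = 6.00
Sum of off-diagonal covariances = 2.29
total variance = 6.00 + 2 × 2.29 = 10.58
α = (k/(k−1))·(1 − Σσ²ᵢ/total variance) = (3/2)·(1 − 6.00/10.58) = 0.649

α = 0.649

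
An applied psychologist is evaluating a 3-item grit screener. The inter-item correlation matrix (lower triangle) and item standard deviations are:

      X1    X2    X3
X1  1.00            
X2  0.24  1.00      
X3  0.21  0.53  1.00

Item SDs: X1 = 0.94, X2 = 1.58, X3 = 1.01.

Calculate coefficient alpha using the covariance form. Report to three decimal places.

coefficient alpha = 0.584

Σσ²ᵢ = 0.94² + 1.58² + 1.01² = 4.4001
Covariances σ_ij = r_ij · s_i · s_j:
  σ(X1,X2) = 0.24 × 0.94 × 1.58 = 0.3564
  σ(X1,X3) = 0.21 × 0.94 × 1.01 = 0.1994
  σ(X2,X3) = 0.53 × 1.58 × 1.01 = 0.8458
σ²_T = Σσ²ᵢ + 2·Σσ_ij = 4.4001 + 2 × 1.4016 = 7.2033
α = (3/2)·(1 − 4.4001/7.2033) = 0.584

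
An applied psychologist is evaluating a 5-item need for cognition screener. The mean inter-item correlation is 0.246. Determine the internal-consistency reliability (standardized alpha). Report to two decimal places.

α = 0.62

Standardized α = k·r̄ / (1 + (k−1)·r̄) = 5 × 0.246 / (1 + 4 × 0.246)
  = 1.2300 / 1.9840 = 0.62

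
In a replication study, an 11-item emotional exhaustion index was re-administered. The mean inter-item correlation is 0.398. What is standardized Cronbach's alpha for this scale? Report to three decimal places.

α = 0.879

Standardized α = k·r̄ / (1 + (k−1)·r̄) = 11 × 0.398 / (1 + 10 × 0.398)
  = 4.3780 / 4.9800 = 0.879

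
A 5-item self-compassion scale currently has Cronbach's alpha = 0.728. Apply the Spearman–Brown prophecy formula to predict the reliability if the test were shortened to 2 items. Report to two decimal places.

Length factor m = 2/5 = 0.4000
α' = m·α / (1 − (1−m)·α)
   = 2/5 × 0.728 / (1 − (1 − 2/5) × 0.728)
   = 0.2912 / 0.5632 = 0.52

predicted reliability = 0.52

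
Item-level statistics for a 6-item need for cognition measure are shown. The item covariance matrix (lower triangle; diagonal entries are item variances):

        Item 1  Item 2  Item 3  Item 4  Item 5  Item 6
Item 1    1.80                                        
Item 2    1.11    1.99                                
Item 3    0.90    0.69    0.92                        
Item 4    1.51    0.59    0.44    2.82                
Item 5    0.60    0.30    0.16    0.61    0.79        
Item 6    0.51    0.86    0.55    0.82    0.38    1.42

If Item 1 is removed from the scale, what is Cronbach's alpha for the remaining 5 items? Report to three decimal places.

Remaining items: Item 2, Item 3, Item 4, Item 5, Item 6 (k = 5).
ΣVar(i) = 1.99 + 0.92 + 2.82 + 0.79 + 1.42 = 7.94
σ²_T = 7.94 + 2 × 5.40 = 18.74
α (item deleted) = (5/4)·(1 − 7.94/18.74) = 0.720

Cronbach's alpha = 0.720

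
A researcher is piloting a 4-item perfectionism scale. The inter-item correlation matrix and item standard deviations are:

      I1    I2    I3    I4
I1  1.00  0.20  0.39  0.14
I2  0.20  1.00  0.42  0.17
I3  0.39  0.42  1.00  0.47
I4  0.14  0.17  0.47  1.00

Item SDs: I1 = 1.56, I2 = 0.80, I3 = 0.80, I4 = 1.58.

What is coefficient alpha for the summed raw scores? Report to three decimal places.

Σσ²ᵢ = 1.56² + 0.80² + 0.80² + 1.58² = 6.2100
Covariances σ_ij = r_ij · s_i · s_j:
  σ(I1,I2) = 0.20 × 1.56 × 0.80 = 0.2496
  σ(I1,I3) = 0.39 × 1.56 × 0.80 = 0.4867
  σ(I1,I4) = 0.14 × 1.56 × 1.58 = 0.3451
  σ(I2,I3) = 0.42 × 0.80 × 0.80 = 0.2688
  σ(I2,I4) = 0.17 × 0.80 × 1.58 = 0.2149
  σ(I3,I4) = 0.47 × 0.80 × 1.58 = 0.5941
σ²_T = Σσ²ᵢ + 2·Σσ_ij = 6.2100 + 2 × 2.1592 = 10.5284
α = (4/3)·(1 − 6.2100/10.5284) = 0.547

coefficient alpha = 0.547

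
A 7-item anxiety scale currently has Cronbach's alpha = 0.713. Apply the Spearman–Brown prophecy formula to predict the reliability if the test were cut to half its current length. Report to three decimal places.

Length factor m = 1/2
α' = m·α / (1 − (1−m)·α)
   = 1/2 × 0.713 / (1 − (1 − 1/2) × 0.713)
   = 0.3565 / 0.6435 = 0.554

predicted reliability = 0.554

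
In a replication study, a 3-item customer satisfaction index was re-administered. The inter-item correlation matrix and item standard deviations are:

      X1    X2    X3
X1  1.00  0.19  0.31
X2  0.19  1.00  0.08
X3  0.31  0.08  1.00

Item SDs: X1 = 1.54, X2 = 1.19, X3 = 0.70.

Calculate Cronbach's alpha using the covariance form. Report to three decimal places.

Σσ²ᵢ = 1.54² + 1.19² + 0.70² = 4.2777
Covariances σ_ij = r_ij · s_i · s_j:
  σ(X1,X2) = 0.19 × 1.54 × 1.19 = 0.3482
  σ(X1,X3) = 0.31 × 1.54 × 0.70 = 0.3342
  σ(X2,X3) = 0.08 × 1.19 × 0.70 = 0.0666
σ²_T = Σσ²ᵢ + 2·Σσ_ij = 4.2777 + 2 × 0.7490 = 5.7757
α = (3/2)·(1 − 4.2777/5.7757) = 0.389

Cronbach's alpha = 0.389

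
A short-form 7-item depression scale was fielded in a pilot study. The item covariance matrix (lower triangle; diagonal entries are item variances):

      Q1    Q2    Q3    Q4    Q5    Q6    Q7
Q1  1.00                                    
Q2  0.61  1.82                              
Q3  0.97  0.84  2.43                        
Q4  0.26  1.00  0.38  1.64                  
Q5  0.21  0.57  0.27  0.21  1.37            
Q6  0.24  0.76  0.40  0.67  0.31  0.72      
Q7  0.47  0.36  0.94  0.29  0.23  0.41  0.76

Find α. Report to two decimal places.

Σσᵢ² = 1.00 + 1.82 + 2.43 + 1.64 + 1.37 + 0.72 + 0.76 = 9.74
Sum of the distinct covariances = 10.40
total variance = 9.74 + 2 × 10.40 = 30.54
α = (k/(k−1))·(1 − Σσᵢ²/total variance) = (7/6)·(1 − 9.74/30.54) = 0.79

α = 0.79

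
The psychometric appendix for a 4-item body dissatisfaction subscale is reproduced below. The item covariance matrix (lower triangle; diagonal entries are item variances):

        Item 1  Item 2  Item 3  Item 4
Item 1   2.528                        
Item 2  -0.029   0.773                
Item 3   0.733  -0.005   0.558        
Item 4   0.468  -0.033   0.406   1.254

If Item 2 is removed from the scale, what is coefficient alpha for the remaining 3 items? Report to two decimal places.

Remaining items: Item 1, Item 3, Item 4 (k = 3).
Σσ²ᵢ = 2.528 + 0.558 + 1.254 = 4.340
σ²_T = 4.340 + 2 × 1.607 = 7.554
α (item deleted) = (3/2)·(1 − 4.340/7.554) = 0.64

α = 0.64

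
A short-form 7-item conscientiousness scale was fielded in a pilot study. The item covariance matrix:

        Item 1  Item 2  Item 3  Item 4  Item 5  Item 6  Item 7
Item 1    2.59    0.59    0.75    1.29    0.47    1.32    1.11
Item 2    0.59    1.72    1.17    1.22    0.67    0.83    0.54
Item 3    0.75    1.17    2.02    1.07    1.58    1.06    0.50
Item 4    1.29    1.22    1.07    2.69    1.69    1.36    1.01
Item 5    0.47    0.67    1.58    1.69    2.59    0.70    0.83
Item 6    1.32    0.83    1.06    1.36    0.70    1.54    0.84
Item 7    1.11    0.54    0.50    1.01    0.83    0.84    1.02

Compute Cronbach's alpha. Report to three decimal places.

Cronbach's alpha = 0.868

sum of item variances = 2.59 + 1.72 + 2.02 + 2.69 + 2.59 + 1.54 + 1.02 = 14.17
Sum of off-diagonal covariances = 20.60
Var(T) = 14.17 + 2 × 20.60 = 55.37
α = (k/(k−1))·(1 − sum of item variances/Var(T)) = (7/6)·(1 − 14.17/55.37) = 0.868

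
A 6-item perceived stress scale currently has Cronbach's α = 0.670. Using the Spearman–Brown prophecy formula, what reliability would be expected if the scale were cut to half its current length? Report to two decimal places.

predicted reliability = 0.50

Length factor m = 1/2
α' = m·α / (1 − (1−m)·α)
   = 1/2 × 0.670 / (1 − (1 − 1/2) × 0.670)
   = 0.3350 / 0.6650 = 0.50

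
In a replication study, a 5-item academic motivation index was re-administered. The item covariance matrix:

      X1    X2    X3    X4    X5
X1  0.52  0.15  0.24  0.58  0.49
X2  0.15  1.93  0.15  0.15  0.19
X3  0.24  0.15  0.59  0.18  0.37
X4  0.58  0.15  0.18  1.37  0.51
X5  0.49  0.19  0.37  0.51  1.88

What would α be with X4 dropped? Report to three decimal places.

Remaining items: X1, X2, X3, X5 (k = 4).
Σσᵢ² = 0.52 + 1.93 + 0.59 + 1.88 = 4.92
σ²_total = 4.92 + 2 × 1.59 = 8.10
α (item deleted) = (4/3)·(1 − 4.92/8.10) = 0.523

α = 0.523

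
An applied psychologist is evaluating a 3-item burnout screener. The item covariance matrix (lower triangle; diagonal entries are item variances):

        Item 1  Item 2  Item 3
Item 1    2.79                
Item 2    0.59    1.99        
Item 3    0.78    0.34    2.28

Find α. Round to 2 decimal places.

sum of item variances = 2.79 + 1.99 + 2.28 = 7.06
Σ_{i<j} σ_ij = 1.71
Var(T) = 7.06 + 2 × 1.71 = 10.48
α = (k/(k−1))·(1 − sum of item variances/Var(T)) = (3/2)·(1 − 7.06/10.48) = 0.49

α = 0.49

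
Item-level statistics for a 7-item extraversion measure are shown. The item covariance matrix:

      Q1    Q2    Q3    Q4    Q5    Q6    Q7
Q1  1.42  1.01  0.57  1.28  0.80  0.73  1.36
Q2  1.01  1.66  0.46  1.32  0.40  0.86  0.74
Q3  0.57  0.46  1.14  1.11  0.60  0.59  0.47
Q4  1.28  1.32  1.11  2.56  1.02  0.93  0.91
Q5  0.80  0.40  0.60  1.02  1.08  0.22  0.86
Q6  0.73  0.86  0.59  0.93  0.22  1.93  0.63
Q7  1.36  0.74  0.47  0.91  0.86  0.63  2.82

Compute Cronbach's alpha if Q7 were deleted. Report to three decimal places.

Cronbach's alpha = 0.850

Remaining items: Q1, Q2, Q3, Q4, Q5, Q6 (k = 6).
Σσ²ᵢ = 1.42 + 1.66 + 1.14 + 2.56 + 1.08 + 1.93 = 9.79
total variance = 9.79 + 2 × 11.90 = 33.59
α (item deleted) = (6/5)·(1 − 9.79/33.59) = 0.850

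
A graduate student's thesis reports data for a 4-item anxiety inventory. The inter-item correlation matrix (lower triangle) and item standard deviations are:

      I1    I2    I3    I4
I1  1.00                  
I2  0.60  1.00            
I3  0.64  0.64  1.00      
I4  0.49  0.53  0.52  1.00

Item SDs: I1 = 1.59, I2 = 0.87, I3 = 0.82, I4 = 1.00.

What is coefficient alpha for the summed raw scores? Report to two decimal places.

coefficient alpha = 0.81

Σσ²ᵢ = 1.59² + 0.87² + 0.82² + 1.00² = 4.9574
Covariances σ_ij = r_ij · s_i · s_j:
  σ(I1,I2) = 0.60 × 1.59 × 0.87 = 0.8300
  σ(I1,I3) = 0.64 × 1.59 × 0.82 = 0.8344
  σ(I1,I4) = 0.49 × 1.59 × 1.00 = 0.7791
  σ(I2,I3) = 0.64 × 0.87 × 0.82 = 0.4566
  σ(I2,I4) = 0.53 × 0.87 × 1.00 = 0.4611
  σ(I3,I4) = 0.52 × 0.82 × 1.00 = 0.4264
σ²_T = Σσ²ᵢ + 2·Σσ_ij = 4.9574 + 2 × 3.7876 = 12.5326
α = (4/3)·(1 − 4.9574/12.5326) = 0.81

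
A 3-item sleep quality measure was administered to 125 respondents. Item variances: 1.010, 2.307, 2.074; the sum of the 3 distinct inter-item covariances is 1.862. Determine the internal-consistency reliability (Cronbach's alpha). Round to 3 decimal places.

α = 0.613

ΣVar(i) = 1.010 + 2.307 + 2.074 = 5.391
Sum of distinct covariances = 1.862
σ²_T = ΣVar(i) + 2·Σcov = 5.391 + 2 × 1.862 = 9.115
α = (3/2)·(1 − 5.391/9.115) = 0.613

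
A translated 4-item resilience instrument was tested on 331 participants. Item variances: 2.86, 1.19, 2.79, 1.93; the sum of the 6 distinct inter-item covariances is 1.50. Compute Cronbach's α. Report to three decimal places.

α = 0.340

sum of item variances = 2.86 + 1.19 + 2.79 + 1.93 = 8.77
Sum of distinct covariances = 1.50
Var(T) = sum of item variances + 2·Σcov = 8.77 + 2 × 1.50 = 11.77
α = (4/3)·(1 − 8.77/11.77) = 0.340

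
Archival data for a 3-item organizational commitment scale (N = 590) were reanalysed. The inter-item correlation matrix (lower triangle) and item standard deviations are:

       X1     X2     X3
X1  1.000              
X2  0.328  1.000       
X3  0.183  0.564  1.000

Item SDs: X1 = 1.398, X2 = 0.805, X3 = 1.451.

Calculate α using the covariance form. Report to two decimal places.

α = 0.56

Σσ²ᵢ = 1.398² + 0.805² + 1.451² = 4.7078
Covariances σ_ij = r_ij · s_i · s_j:
  σ(X1,X2) = 0.328 × 1.398 × 0.805 = 0.3691
  σ(X1,X3) = 0.183 × 1.398 × 1.451 = 0.3712
  σ(X2,X3) = 0.564 × 0.805 × 1.451 = 0.6588
σ²_T = Σσ²ᵢ + 2·Σσ_ij = 4.7078 + 2 × 1.3991 = 7.5060
α = (3/2)·(1 − 4.7078/7.5060) = 0.56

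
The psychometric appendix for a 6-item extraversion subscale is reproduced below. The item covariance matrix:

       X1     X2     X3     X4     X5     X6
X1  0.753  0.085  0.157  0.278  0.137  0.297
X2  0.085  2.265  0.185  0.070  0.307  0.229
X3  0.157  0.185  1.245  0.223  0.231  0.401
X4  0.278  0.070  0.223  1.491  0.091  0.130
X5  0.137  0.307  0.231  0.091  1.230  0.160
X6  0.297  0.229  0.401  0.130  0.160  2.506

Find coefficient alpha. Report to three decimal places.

coefficient alpha = 0.463

Σσ²ᵢ = 0.753 + 2.265 + 1.245 + 1.491 + 1.230 + 2.506 = 9.490
Sum of the distinct covariances = 2.981
total variance = 9.490 + 2 × 2.981 = 15.452
α = (k/(k−1))·(1 − Σσ²ᵢ/total variance) = (6/5)·(1 − 9.490/15.452) = 0.463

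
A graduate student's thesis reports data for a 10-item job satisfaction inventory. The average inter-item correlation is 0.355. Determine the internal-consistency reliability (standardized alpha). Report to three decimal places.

Standardized α = k·r̄ / (1 + (k−1)·r̄) = 10 × 0.355 / (1 + 9 × 0.355)
  = 3.5500 / 4.1950 = 0.846

α = 0.846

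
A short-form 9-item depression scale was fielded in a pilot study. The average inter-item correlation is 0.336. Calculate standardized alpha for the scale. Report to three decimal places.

Standardized α = k·r̄ / (1 + (k−1)·r̄) = 9 × 0.336 / (1 + 8 × 0.336)
  = 3.0240 / 3.6880 = 0.820

standardized alpha = 0.820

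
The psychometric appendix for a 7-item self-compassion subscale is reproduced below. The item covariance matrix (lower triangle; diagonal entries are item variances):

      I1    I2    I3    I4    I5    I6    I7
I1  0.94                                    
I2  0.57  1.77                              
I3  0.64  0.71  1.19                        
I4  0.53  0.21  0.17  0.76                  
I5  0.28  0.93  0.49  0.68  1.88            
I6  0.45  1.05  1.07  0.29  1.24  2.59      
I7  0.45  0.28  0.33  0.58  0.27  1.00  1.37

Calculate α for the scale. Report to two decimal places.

α = 0.82

ΣVar(i) = 0.94 + 1.77 + 1.19 + 0.76 + 1.88 + 2.59 + 1.37 = 10.50
Sum of the distinct covariances = 12.22
total variance = 10.50 + 2 × 12.22 = 34.94
α = (k/(k−1))·(1 − ΣVar(i)/total variance) = (7/6)·(1 − 10.50/34.94) = 0.82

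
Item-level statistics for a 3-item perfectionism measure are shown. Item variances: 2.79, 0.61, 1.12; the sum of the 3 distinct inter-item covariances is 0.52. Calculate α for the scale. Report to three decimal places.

α = 0.281

Σσᵢ² = 2.79 + 0.61 + 1.12 = 4.52
Sum of distinct covariances = 0.52
σ²_T = Σσᵢ² + 2·Σcov = 4.52 + 2 × 0.52 = 5.56
α = (3/2)·(1 − 4.52/5.56) = 0.281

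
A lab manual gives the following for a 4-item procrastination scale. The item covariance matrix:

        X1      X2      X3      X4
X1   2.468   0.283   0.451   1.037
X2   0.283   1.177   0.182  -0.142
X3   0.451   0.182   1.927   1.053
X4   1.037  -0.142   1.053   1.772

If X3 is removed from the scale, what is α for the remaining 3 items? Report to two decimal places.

α = 0.45

Remaining items: X1, X2, X4 (k = 3).
Σσᵢ² = 2.468 + 1.177 + 1.772 = 5.417
σ²_total = 5.417 + 2 × 1.178 = 7.773
α (item deleted) = (3/2)·(1 − 5.417/7.773) = 0.45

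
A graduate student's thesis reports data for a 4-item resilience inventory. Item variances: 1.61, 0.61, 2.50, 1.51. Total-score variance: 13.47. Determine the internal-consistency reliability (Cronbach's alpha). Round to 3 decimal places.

Σσ²ᵢ = 1.61 + 0.61 + 2.50 + 1.51 = 6.23
α = (k/(k−1))·(1 − Σσ²ᵢ/Var(T)) = (4/3)·(1 − 6.23/13.47) = 0.717

α = 0.717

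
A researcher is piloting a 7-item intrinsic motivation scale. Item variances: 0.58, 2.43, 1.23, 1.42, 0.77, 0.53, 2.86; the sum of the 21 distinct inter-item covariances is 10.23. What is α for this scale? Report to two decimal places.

sum of item variances = 0.58 + 2.43 + 1.23 + 1.42 + 0.77 + 0.53 + 2.86 = 9.82
Sum of distinct covariances = 10.23
σ²_total = sum of item variances + 2·Σcov = 9.82 + 2 × 10.23 = 30.28
α = (7/6)·(1 − 9.82/30.28) = 0.79

α = 0.79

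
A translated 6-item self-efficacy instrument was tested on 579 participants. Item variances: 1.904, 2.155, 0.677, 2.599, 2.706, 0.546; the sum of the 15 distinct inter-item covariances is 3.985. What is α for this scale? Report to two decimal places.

Σσᵢ² = 1.904 + 2.155 + 0.677 + 2.599 + 2.706 + 0.546 = 10.587
Sum of distinct covariances = 3.985
Var(T) = Σσᵢ² + 2·Σcov = 10.587 + 2 × 3.985 = 18.557
α = (6/5)·(1 − 10.587/18.557) = 0.52

α = 0.52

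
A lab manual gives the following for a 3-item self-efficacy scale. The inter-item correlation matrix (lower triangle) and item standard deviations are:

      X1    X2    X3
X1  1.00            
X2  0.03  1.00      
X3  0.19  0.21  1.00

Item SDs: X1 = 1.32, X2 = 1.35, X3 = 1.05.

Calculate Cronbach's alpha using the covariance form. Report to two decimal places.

Cronbach's alpha = 0.31

Σσ²ᵢ = 1.32² + 1.35² + 1.05² = 4.6674
Covariances σ_ij = r_ij · s_i · s_j:
  σ(X1,X2) = 0.03 × 1.32 × 1.35 = 0.0535
  σ(X1,X3) = 0.19 × 1.32 × 1.05 = 0.2633
  σ(X2,X3) = 0.21 × 1.35 × 1.05 = 0.2977
σ²_T = Σσ²ᵢ + 2·Σσ_ij = 4.6674 + 2 × 0.6145 = 5.8964
α = (3/2)·(1 − 4.6674/5.8964) = 0.31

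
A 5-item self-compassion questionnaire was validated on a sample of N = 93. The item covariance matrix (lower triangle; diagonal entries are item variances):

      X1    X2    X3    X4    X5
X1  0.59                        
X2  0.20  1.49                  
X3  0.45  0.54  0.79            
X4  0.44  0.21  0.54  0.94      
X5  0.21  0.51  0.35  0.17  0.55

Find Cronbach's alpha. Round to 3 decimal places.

Σσ²ᵢ = 0.59 + 1.49 + 0.79 + 0.94 + 0.55 = 4.36
Sum of off-diagonal covariances = 3.62
σ²_T = 4.36 + 2 × 3.62 = 11.60
α = (k/(k−1))·(1 − Σσ²ᵢ/σ²_T) = (5/4)·(1 − 4.36/11.60) = 0.780

Cronbach's alpha = 0.780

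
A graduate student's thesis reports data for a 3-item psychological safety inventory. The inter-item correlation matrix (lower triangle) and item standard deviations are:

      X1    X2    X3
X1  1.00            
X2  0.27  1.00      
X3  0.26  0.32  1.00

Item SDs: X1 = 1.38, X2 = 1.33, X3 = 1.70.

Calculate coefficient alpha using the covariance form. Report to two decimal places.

Σσ²ᵢ = 1.38² + 1.33² + 1.70² = 6.5633
Covariances σ_ij = r_ij · s_i · s_j:
  σ(X1,X2) = 0.27 × 1.38 × 1.33 = 0.4956
  σ(X1,X3) = 0.26 × 1.38 × 1.70 = 0.6100
  σ(X2,X3) = 0.32 × 1.33 × 1.70 = 0.7235
σ²_T = Σσ²ᵢ + 2·Σσ_ij = 6.5633 + 2 × 1.8291 = 10.2215
α = (3/2)·(1 − 6.5633/10.2215) = 0.54

α = 0.54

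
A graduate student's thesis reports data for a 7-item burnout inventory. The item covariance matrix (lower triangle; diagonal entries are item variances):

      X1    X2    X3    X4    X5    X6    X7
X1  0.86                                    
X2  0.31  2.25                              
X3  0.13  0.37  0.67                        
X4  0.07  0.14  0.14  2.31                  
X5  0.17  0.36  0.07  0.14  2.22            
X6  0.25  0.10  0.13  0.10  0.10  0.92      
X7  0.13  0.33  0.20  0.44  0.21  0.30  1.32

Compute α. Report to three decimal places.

α = 0.516

sum of item variances = 0.86 + 2.25 + 0.67 + 2.31 + 2.22 + 0.92 + 1.32 = 10.55
Sum of off-diagonal covariances = 4.19
σ²_total = 10.55 + 2 × 4.19 = 18.93
α = (k/(k−1))·(1 − sum of item variances/σ²_total) = (7/6)·(1 − 10.55/18.93) = 0.516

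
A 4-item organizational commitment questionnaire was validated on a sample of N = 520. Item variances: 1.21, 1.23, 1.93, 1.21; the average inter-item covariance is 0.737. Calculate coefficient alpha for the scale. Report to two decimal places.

sum of item variances = 1.21 + 1.23 + 1.93 + 1.21 = 5.58
Sum of the 6 distinct covariances = 6 × 0.737 = 4.422
σ²_total = sum of item variances + 2·Σcov = 5.58 + 2 × 4.422 = 14.424
α = (4/3)·(1 − 5.58/14.424) = 0.82

coefficient alpha = 0.82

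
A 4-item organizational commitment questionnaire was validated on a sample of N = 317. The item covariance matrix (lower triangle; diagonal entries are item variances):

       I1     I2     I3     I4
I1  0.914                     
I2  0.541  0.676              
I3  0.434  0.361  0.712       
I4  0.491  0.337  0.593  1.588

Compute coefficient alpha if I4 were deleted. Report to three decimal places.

Remaining items: I1, I2, I3 (k = 3).
ΣVar(i) = 0.914 + 0.676 + 0.712 = 2.302
total variance = 2.302 + 2 × 1.336 = 4.974
α (item deleted) = (3/2)·(1 − 2.302/4.974) = 0.806

coefficient alpha = 0.806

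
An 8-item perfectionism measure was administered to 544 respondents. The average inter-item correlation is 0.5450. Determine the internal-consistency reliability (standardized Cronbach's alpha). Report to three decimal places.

standardized Cronbach's alpha = 0.906

Standardized α = k·r̄ / (1 + (k−1)·r̄) = 8 × 0.5450 / (1 + 7 × 0.5450)
  = 4.3600 / 4.8150 = 0.906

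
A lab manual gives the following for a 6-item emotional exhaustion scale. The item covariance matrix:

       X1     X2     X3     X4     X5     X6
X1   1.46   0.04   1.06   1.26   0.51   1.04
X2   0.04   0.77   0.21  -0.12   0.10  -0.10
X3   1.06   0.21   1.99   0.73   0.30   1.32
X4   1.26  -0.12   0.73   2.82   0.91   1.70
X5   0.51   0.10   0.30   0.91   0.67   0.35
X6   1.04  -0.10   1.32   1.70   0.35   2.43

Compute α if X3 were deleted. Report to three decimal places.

Remaining items: X1, X2, X4, X5, X6 (k = 5).
sum of item variances = 1.46 + 0.77 + 2.82 + 0.67 + 2.43 = 8.15
σ²_T = 8.15 + 2 × 5.69 = 19.53
α (item deleted) = (5/4)·(1 − 8.15/19.53) = 0.728

α = 0.728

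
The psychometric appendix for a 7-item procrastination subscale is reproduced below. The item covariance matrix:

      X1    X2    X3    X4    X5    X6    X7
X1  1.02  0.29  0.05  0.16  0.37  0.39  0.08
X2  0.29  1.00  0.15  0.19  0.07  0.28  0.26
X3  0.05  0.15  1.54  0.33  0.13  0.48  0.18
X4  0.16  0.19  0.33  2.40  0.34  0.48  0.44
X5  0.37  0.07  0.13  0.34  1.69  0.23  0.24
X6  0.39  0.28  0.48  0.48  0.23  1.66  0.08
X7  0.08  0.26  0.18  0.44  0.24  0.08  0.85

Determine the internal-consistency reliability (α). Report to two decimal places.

sum of item variances = 1.02 + 1.00 + 1.54 + 2.40 + 1.69 + 1.66 + 0.85 = 10.16
Σ_{i<j} σ_ij = 5.22
σ²_total = 10.16 + 2 × 5.22 = 20.60
α = (k/(k−1))·(1 − sum of item variances/σ²_total) = (7/6)·(1 − 10.16/20.60) = 0.59

α = 0.59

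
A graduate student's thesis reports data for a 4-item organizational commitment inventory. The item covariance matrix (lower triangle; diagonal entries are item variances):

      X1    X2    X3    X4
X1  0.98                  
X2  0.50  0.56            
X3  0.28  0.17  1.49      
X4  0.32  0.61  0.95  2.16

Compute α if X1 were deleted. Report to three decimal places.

α = 0.677

Remaining items: X2, X3, X4 (k = 3).
sum of item variances = 0.56 + 1.49 + 2.16 = 4.21
total variance = 4.21 + 2 × 1.73 = 7.67
α (item deleted) = (3/2)·(1 − 4.21/7.67) = 0.677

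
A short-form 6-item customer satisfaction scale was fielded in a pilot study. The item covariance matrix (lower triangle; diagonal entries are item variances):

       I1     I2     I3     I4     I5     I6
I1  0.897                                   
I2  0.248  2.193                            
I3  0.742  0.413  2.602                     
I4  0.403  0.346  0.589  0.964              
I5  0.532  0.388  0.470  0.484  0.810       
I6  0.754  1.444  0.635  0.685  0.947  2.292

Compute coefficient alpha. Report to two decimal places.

Σσ²ᵢ = 0.897 + 2.193 + 2.602 + 0.964 + 0.810 + 2.292 = 9.758
Σ_{i<j} σ_ij = 9.080
σ²_total = 9.758 + 2 × 9.080 = 27.918
α = (k/(k−1))·(1 − Σσ²ᵢ/σ²_total) = (6/5)·(1 − 9.758/27.918) = 0.78

coefficient alpha = 0.78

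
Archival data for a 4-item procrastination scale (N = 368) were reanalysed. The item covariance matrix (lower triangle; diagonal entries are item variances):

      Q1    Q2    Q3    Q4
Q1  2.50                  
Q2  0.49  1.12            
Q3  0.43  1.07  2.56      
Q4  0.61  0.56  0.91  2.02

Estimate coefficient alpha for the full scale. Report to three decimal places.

Σσ²ᵢ = 2.50 + 1.12 + 2.56 + 2.02 = 8.20
Σ_{i<j} σ_ij = 4.07
total variance = 8.20 + 2 × 4.07 = 16.34
α = (k/(k−1))·(1 − Σσ²ᵢ/total variance) = (4/3)·(1 − 8.20/16.34) = 0.664

α = 0.664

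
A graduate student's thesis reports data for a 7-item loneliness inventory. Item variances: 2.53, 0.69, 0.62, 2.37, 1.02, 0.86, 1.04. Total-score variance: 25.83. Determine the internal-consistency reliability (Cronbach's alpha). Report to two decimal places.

α = 0.75

Σσᵢ² = 2.53 + 0.69 + 0.62 + 2.37 + 1.02 + 0.86 + 1.04 = 9.13
α = (k/(k−1))·(1 − Σσᵢ²/σ²_T) = (7/6)·(1 − 9.13/25.83) = 0.75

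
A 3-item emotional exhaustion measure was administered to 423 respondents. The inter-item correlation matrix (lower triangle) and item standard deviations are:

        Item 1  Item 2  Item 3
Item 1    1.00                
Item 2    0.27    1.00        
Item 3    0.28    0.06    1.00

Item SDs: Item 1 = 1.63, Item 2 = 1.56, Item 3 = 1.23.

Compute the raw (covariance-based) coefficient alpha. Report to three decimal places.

Σσ²ᵢ = 1.63² + 1.56² + 1.23² = 6.6034
Covariances σ_ij = r_ij · s_i · s_j:
  σ(Item 1,Item 2) = 0.27 × 1.63 × 1.56 = 0.6866
  σ(Item 1,Item 3) = 0.28 × 1.63 × 1.23 = 0.5614
  σ(Item 2,Item 3) = 0.06 × 1.56 × 1.23 = 0.1151
σ²_T = Σσ²ᵢ + 2·Σσ_ij = 6.6034 + 2 × 1.3631 = 9.3296
α = (3/2)·(1 − 6.6034/9.3296) = 0.438

α = 0.438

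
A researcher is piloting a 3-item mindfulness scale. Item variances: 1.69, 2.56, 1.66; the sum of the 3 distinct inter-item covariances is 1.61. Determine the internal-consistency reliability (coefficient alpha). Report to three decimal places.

α = 0.529

Σσ²ᵢ = 1.69 + 2.56 + 1.66 = 5.91
Sum of distinct covariances = 1.61
total variance = Σσ²ᵢ + 2·Σcov = 5.91 + 2 × 1.61 = 9.13
α = (3/2)·(1 − 5.91/9.13) = 0.529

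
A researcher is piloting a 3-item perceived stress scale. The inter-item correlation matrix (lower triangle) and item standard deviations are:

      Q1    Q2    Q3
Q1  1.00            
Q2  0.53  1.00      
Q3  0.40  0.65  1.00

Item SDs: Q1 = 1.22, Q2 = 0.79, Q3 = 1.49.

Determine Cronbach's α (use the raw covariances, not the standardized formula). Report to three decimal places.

Σσ²ᵢ = 1.22² + 0.79² + 1.49² = 4.3326
Covariances σ_ij = r_ij · s_i · s_j:
  σ(Q1,Q2) = 0.53 × 1.22 × 0.79 = 0.5108
  σ(Q1,Q3) = 0.40 × 1.22 × 1.49 = 0.7271
  σ(Q2,Q3) = 0.65 × 0.79 × 1.49 = 0.7651
σ²_T = Σσ²ᵢ + 2·Σσ_ij = 4.3326 + 2 × 2.0030 = 8.3386
α = (3/2)·(1 − 4.3326/8.3386) = 0.721

α = 0.721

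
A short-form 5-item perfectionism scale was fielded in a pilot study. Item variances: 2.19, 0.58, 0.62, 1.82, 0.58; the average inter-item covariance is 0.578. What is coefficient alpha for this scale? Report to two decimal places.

coefficient alpha = 0.83

sum of item variances = 2.19 + 0.58 + 0.62 + 1.82 + 0.58 = 5.79
Sum of the 10 distinct covariances = 10 × 0.578 = 5.780
total variance = sum of item variances + 2·Σcov = 5.79 + 2 × 5.780 = 17.350
α = (5/4)·(1 − 5.79/17.350) = 0.83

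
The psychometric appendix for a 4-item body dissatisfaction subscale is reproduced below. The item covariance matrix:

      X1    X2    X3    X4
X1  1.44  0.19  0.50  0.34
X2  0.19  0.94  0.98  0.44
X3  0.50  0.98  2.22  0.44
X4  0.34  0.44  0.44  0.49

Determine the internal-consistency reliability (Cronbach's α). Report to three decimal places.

Σσ²ᵢ = 1.44 + 0.94 + 2.22 + 0.49 = 5.09
Sum of the distinct covariances = 2.89
σ²_T = 5.09 + 2 × 2.89 = 10.87
α = (k/(k−1))·(1 − Σσ²ᵢ/σ²_T) = (4/3)·(1 − 5.09/10.87) = 0.709

Cronbach's α = 0.709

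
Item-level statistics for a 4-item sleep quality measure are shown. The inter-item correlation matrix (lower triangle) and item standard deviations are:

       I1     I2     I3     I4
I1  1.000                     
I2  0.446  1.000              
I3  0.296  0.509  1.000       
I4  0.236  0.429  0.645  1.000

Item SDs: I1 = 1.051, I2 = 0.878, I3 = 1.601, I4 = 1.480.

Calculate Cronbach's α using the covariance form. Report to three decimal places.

Cronbach's α = 0.736

Σσ²ᵢ = 1.051² + 0.878² + 1.601² + 1.480² = 6.6291
Covariances σ_ij = r_ij · s_i · s_j:
  σ(I1,I2) = 0.446 × 1.051 × 0.878 = 0.4116
  σ(I1,I3) = 0.296 × 1.051 × 1.601 = 0.4981
  σ(I1,I4) = 0.236 × 1.051 × 1.480 = 0.3671
  σ(I2,I3) = 0.509 × 0.878 × 1.601 = 0.7155
  σ(I2,I4) = 0.429 × 0.878 × 1.480 = 0.5575
  σ(I3,I4) = 0.645 × 1.601 × 1.480 = 1.5283
σ²_T = Σσ²ᵢ + 2·Σσ_ij = 6.6291 + 2 × 4.0781 = 14.7853
α = (4/3)·(1 − 6.6291/14.7853) = 0.736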